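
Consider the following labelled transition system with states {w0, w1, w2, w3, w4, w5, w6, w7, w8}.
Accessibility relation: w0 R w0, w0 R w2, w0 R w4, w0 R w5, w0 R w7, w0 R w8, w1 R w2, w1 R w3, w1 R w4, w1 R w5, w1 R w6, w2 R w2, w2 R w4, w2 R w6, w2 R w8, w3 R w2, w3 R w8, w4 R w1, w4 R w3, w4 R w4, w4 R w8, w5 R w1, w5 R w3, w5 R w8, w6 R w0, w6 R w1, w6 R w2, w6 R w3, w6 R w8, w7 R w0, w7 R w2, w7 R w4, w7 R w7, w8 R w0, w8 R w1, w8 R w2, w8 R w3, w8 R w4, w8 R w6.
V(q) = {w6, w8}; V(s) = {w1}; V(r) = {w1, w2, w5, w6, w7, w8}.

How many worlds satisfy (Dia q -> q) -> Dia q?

8

Let φ = (Dia q -> q) -> Dia q. Evaluate φ at each world:
  w0 (successors {w0, w2, w4, w5, w7, w8}): φ is true.
  w1 (successors {w2, w3, w4, w5, w6}): φ is true.
  w2 (successors {w2, w4, w6, w8}): φ is true.
  w3 (successors {w2, w8}): φ is true.
  w4 (successors {w1, w3, w4, w8}): φ is true.
  w5 (successors {w1, w3, w8}): φ is true.
  w6 (successors {w0, w1, w2, w3, w8}): φ is true.
  w7 (successors {w0, w2, w4, w7}): φ is false.
  w8 (successors {w0, w1, w2, w3, w4, w6}): φ is true.
For instance, at w5:
  At w5: Dia q -> q is false, Dia q is true, so (Dia q -> q) -> Dia q is true.
    At w5: Dia q is true, q is false, so Dia q -> q is false.
      At w5: Dia q requires q at some successor in {w1, w3, w8}.
        q holds at w8, so Dia q is true at w5.
    At w5: Dia q requires q at some successor in {w1, w3, w8}.
      q holds at w8, so Dia q is true at w5.
Satisfying worlds: {w0, w1, w2, w3, w4, w5, w6, w8}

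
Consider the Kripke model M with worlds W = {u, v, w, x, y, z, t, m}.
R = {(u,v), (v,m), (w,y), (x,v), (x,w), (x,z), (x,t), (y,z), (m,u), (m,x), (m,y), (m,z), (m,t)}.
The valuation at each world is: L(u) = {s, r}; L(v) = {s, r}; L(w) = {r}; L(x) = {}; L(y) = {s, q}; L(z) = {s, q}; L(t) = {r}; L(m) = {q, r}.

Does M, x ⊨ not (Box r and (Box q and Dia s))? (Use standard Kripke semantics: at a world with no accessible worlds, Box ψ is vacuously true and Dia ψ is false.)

Yes

At x: Box r and (Box q and Dia s) is false, so not (Box r and (Box q and Dia s)) is true.
  At x: Box r is false, Box q and Dia s is false, so Box r and (Box q and Dia s) is false.
    At x: Box r requires r at every successor {v, w, z, t}.
      r fails at z, so Box r is false at x.
    At x: Box q is false, Dia s is true, so Box q and Dia s is false.
      At x: Box q requires q at every successor {v, w, z, t}.
        q fails at v, so Box q is false at x.
      At x: Dia s requires s at some successor in {v, w, z, t}.
        s holds at v, so Dia s is true at x.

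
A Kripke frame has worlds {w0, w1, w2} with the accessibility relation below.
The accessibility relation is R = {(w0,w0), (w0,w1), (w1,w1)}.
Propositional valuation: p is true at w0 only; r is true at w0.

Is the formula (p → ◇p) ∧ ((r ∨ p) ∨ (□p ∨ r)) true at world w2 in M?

Yes

At w2: p → ◇p is true, (r ∨ p) ∨ (□p ∨ r) is true, so (p → ◇p) ∧ ((r ∨ p) ∨ (□p ∨ r)) is true.
  At w2: p is false, ◇p is false, so p → ◇p is true.
    At w2: no accessible worlds, so ◇p is false.
  At w2: r ∨ p is false, □p ∨ r is true, so (r ∨ p) ∨ (□p ∨ r) is true.
    At w2: □p is true, r is false, so □p ∨ r is true.
      At w2: no accessible worlds, so □p holds vacuously.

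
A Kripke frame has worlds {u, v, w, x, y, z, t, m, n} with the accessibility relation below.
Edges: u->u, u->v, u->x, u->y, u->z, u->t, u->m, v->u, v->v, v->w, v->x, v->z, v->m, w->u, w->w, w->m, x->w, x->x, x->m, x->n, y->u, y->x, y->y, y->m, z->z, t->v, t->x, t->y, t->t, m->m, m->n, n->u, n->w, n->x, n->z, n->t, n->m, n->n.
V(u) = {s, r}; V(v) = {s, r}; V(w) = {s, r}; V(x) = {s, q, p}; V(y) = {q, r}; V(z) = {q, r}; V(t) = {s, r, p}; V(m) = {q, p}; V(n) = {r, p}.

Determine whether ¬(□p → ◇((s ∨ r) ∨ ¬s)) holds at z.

At z: □p → ◇((s ∨ r) ∨ ¬s) is true, so ¬(□p → ◇((s ∨ r) ∨ ¬s)) is false.
  At z: □p is false, ◇((s ∨ r) ∨ ¬s) is true, so □p → ◇((s ∨ r) ∨ ¬s) is true.
    At z: □p requires p at every successor {z}.
      p fails at z, so □p is false at z.
    At z: ◇((s ∨ r) ∨ ¬s) requires (s ∨ r) ∨ ¬s at some successor in {z}.
      (s ∨ r) ∨ ¬s holds at z, so ◇((s ∨ r) ∨ ¬s) is true at z.

No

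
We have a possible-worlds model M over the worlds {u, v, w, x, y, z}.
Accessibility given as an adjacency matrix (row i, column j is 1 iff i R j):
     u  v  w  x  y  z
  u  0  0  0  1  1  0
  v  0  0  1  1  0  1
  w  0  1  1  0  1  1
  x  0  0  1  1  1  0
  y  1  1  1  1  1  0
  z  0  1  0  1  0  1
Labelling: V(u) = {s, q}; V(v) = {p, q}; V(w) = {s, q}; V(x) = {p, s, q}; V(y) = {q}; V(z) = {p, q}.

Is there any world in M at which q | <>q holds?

Yes

Let φ = q | <>q. Evaluate φ at each world:
  u (successors {x, y}): φ is true.
  v (successors {w, x, z}): φ is true.
  w (successors {v, w, y, z}): φ is true.
  x (successors {w, x, y}): φ is true.
  y (successors {u, v, w, x, y}): φ is true.
  z (successors {v, x, z}): φ is true.
Detail at u (witness):
  At u: q is true, <>q is true, so q | <>q is true.
    At u: <>q requires q at some successor in {x, y}.
      q holds at x, so <>q is true at u.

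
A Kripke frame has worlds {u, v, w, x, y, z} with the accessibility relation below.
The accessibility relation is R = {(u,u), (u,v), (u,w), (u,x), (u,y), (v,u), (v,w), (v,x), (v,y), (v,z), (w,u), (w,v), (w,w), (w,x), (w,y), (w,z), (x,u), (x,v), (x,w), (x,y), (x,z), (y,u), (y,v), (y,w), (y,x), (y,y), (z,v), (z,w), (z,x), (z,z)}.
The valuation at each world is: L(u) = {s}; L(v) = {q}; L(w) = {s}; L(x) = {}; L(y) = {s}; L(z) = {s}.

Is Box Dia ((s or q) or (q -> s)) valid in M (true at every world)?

Let φ = Box Dia ((s or q) or (q -> s)). Evaluate φ at each world:
  u (successors {u, v, w, x, y}): φ is true.
  v (successors {u, w, x, y, z}): φ is true.
  w (successors {u, v, w, x, y, z}): φ is true.
  x (successors {u, v, w, y, z}): φ is true.
  y (successors {u, v, w, x, y}): φ is true.
  z (successors {v, w, x, z}): φ is true.
For instance, at z:
  At z: Box Dia ((s or q) or (q -> s)) requires Dia ((s or q) or (q -> s)) at every successor {v, w, x, z}.
    At v: Dia ((s or q) or (q -> s)) is true.
    At w: Dia ((s or q) or (q -> s)) is true.
    At x: Dia ((s or q) or (q -> s)) is true.
    At z: Dia ((s or q) or (q -> s)) is true.
  So Box Dia ((s or q) or (q -> s)) is true at z.

Yes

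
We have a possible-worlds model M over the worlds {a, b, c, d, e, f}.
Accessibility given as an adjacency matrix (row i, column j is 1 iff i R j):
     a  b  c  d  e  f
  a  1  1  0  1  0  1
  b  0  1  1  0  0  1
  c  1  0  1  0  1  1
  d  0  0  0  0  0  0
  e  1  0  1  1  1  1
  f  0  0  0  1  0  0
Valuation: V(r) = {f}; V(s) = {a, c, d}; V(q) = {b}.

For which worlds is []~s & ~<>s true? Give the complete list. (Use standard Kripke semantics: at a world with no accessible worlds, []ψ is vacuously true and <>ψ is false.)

Let φ = []~s & ~<>s. Evaluate φ at each world:
  a (successors {a, b, d, f}): φ is false.
  b (successors {b, c, f}): φ is false.
  c (successors {a, c, e, f}): φ is false.
  d (successors ∅): φ is true.
  e (successors {a, c, d, e, f}): φ is false.
  f (successors {d}): φ is false.
For instance, at a:
  At a: []~s is false, ~<>s is false, so []~s & ~<>s is false.
    At a: []~s requires ~s at every successor {a, b, d, f}.
      ~s fails at a, so []~s is false at a.
    At a: <>s is true, so ~<>s is false.
      At a: <>s requires s at some successor in {a, b, d, f}.
        s holds at a, so <>s is true at a.
Satisfying worlds: {d}

d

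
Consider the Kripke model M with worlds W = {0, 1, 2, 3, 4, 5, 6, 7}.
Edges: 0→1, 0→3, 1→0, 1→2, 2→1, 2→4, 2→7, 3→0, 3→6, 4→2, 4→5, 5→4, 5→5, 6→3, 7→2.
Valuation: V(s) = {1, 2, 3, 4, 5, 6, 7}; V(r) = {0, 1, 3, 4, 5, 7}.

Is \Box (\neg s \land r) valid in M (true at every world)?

Let φ = \Box (\neg s \land r). Evaluate φ at each world:
  0 (successors {1, 3}): φ is false.
  1 (successors {0, 2}): φ is false.
  2 (successors {1, 4, 7}): φ is false.
  3 (successors {0, 6}): φ is false.
  4 (successors {2, 5}): φ is false.
  5 (successors {4, 5}): φ is false.
  6 (successors {3}): φ is false.
  7 (successors {2}): φ is false.
Detail at 0 (counterexample):
  At 0: \Box (\neg s \land r) requires \neg s \land r at every successor {1, 3}.
    \neg s \land r fails at 1, so \Box (\neg s \land r) is false at 0.

No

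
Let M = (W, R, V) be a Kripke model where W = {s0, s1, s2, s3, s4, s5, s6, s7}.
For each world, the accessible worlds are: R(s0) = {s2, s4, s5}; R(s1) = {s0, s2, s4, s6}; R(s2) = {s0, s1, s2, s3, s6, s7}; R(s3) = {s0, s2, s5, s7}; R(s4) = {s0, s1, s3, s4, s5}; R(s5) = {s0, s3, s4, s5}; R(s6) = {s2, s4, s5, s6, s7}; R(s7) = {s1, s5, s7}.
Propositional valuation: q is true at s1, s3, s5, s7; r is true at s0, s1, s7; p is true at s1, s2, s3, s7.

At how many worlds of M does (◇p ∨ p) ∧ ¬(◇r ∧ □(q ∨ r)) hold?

Recall that □ψ holds at a world iff ψ holds at every accessible world, and ◇ψ holds iff ψ holds at some accessible world.
Let φ = (◇p ∨ p) ∧ ¬(◇r ∧ □(q ∨ r)). Evaluate φ at each world:
  s0 (successors {s2, s4, s5}): φ is true.
  s1 (successors {s0, s2, s4, s6}): φ is true.
  s2 (successors {s0, s1, s2, s3, s6, s7}): φ is true.
  s3 (successors {s0, s2, s5, s7}): φ is true.
  s4 (successors {s0, s1, s3, s4, s5}): φ is true.
  s5 (successors {s0, s3, s4, s5}): φ is true.
  s6 (successors {s2, s4, s5, s6, s7}): φ is true.
  s7 (successors {s1, s5, s7}): φ is false.
For instance, at s3:
  At s3: ◇p ∨ p is true, ¬(◇r ∧ □(q ∨ r)) is true, so (◇p ∨ p) ∧ ¬(◇r ∧ □(q ∨ r)) is true.
    At s3: ◇p is true, p is true, so ◇p ∨ p is true.
      At s3: ◇p requires p at some successor in {s0, s2, s5, s7}.
        p holds at s2, so ◇p is true at s3.
    At s3: ◇r ∧ □(q ∨ r) is false, so ¬(◇r ∧ □(q ∨ r)) is true.
      At s3: ◇r is true, □(q ∨ r) is false, so ◇r ∧ □(q ∨ r) is false.
Satisfying worlds: {s0, s1, s2, s3, s4, s5, s6}

7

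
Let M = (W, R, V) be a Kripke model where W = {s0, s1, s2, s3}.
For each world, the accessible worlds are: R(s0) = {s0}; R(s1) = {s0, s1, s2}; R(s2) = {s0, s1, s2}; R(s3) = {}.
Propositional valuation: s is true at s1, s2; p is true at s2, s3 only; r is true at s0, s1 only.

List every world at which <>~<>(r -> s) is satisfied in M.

s0, s1, s2

Let φ = <>~<>(r -> s). Evaluate φ at each world:
  s0 (successors {s0}): φ is true.
  s1 (successors {s0, s1, s2}): φ is true.
  s2 (successors {s0, s1, s2}): φ is true.
  s3 (successors ∅): φ is false.
For instance, at s2:
  At s2: <>~<>(r -> s) requires ~<>(r -> s) at some successor in {s0, s1, s2}.
    ~<>(r -> s) holds at s0, so <>~<>(r -> s) is true at s2.
      At s0: <>(r -> s) is false, so ~<>(r -> s) is true.
Satisfying worlds: {s0, s1, s2}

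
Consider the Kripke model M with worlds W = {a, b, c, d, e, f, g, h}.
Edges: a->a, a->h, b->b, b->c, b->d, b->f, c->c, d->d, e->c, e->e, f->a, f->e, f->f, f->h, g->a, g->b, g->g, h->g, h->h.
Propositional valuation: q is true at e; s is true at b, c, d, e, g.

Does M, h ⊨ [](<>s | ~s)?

At h: [](<>s | ~s) requires <>s | ~s at every successor {g, h}.
    At g: <>s is true, ~s is false, so <>s | ~s is true.
      At g: <>s requires s at some successor in {a, b, g}.
        s holds at b, so <>s is true at g.
    At h: <>s is true, ~s is true, so <>s | ~s is true.
      At h: <>s requires s at some successor in {g, h}.
        s holds at g, so <>s is true at h.
So [](<>s | ~s) is true at h.

Yes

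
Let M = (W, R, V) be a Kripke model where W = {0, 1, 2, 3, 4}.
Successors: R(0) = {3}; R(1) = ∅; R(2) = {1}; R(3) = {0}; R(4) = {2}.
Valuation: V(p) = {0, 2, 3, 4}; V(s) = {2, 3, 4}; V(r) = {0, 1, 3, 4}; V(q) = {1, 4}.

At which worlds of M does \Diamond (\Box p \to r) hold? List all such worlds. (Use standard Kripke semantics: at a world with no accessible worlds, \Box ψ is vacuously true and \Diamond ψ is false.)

0, 2, 3, 4

Let φ = \Diamond (\Box p \to r). Evaluate φ at each world:
  0 (successors {3}): φ is true.
  1 (successors ∅): φ is false.
  2 (successors {1}): φ is true.
  3 (successors {0}): φ is true.
  4 (successors {2}): φ is true.
For instance, at 2:
  At 2: \Diamond (\Box p \to r) requires \Box p \to r at some successor in {1}.
    \Box p \to r holds at 1, so \Diamond (\Box p \to r) is true at 2.
      At 1: \Box p is true, r is true, so \Box p \to r is true.
Satisfying worlds: {0, 2, 3, 4}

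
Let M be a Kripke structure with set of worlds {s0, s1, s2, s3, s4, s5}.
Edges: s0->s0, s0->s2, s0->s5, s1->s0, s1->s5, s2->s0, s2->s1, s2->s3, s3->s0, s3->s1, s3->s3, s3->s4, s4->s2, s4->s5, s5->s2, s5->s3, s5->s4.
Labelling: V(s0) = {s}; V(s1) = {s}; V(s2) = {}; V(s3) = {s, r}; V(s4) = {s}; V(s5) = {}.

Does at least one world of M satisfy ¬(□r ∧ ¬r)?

Recall that □ψ holds at a world iff ψ holds at every accessible world, and ◇ψ holds iff ψ holds at some accessible world.
Let φ = ¬(□r ∧ ¬r). Evaluate φ at each world:
  s0 (successors {s0, s2, s5}): φ is true.
  s1 (successors {s0, s5}): φ is true.
  s2 (successors {s0, s1, s3}): φ is true.
  s3 (successors {s0, s1, s3, s4}): φ is true.
  s4 (successors {s2, s5}): φ is true.
  s5 (successors {s2, s3, s4}): φ is true.
Detail at s0 (witness):
  At s0: □r ∧ ¬r is false, so ¬(□r ∧ ¬r) is true.
    At s0: □r is false, ¬r is true, so □r ∧ ¬r is false.
      At s0: □r requires r at every successor {s0, s2, s5}.
        r fails at s0, so □r is false at s0.

Yes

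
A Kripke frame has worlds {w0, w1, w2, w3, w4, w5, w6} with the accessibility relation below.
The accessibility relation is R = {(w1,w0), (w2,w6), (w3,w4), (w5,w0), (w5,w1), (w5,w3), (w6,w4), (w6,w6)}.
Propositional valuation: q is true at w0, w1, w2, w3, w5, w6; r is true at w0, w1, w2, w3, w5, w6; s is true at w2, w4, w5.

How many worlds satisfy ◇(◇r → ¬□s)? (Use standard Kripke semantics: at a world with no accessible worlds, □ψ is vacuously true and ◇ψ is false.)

5

Let φ = ◇(◇r → ¬□s). Evaluate φ at each world:
  w0 (successors ∅): φ is false.
  w1 (successors {w0}): φ is true.
  w2 (successors {w6}): φ is true.
  w3 (successors {w4}): φ is true.
  w4 (successors ∅): φ is false.
  w5 (successors {w0, w1, w3}): φ is true.
  w6 (successors {w4, w6}): φ is true.
For instance, at w5:
  At w5: ◇(◇r → ¬□s) requires ◇r → ¬□s at some successor in {w0, w1, w3}.
    ◇r → ¬□s holds at w0, so ◇(◇r → ¬□s) is true at w5.
      At w0: ◇r is false, ¬□s is false, so ◇r → ¬□s is true.
Satisfying worlds: {w1, w2, w3, w5, w6}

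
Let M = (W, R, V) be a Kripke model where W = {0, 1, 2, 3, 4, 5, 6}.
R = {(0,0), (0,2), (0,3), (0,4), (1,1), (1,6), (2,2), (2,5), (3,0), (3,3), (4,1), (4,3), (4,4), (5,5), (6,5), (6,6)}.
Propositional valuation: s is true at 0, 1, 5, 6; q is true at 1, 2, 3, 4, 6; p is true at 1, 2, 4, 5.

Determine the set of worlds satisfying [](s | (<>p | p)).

Let φ = [](s | (<>p | p)). Evaluate φ at each world:
  0 (successors {0, 2, 3, 4}): φ is false.
  1 (successors {1, 6}): φ is true.
  2 (successors {2, 5}): φ is true.
  3 (successors {0, 3}): φ is false.
  4 (successors {1, 3, 4}): φ is false.
  5 (successors {5}): φ is true.
  6 (successors {5, 6}): φ is true.
For instance, at 6:
  At 6: [](s | (<>p | p)) requires s | (<>p | p) at every successor {5, 6}.
      At 5: s is true, <>p | p is true, so s | (<>p | p) is true.
      At 6: s is true, <>p | p is true, so s | (<>p | p) is true.
  So [](s | (<>p | p)) is true at 6.
Satisfying worlds: {1, 2, 5, 6}

1, 2, 5, 6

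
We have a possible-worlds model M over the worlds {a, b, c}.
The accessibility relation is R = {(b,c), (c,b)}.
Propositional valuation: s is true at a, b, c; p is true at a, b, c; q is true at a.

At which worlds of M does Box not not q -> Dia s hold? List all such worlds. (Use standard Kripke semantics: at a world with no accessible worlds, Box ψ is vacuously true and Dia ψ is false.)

Let φ = Box not not q -> Dia s. Evaluate φ at each world:
  a (successors ∅): φ is false.
  b (successors {c}): φ is true.
  c (successors {b}): φ is true.
For instance, at c:
  At c: Box not not q is false, Dia s is true, so Box not not q -> Dia s is true.
    At c: Box not not q requires not not q at every successor {b}.
      not not q fails at b, so Box not not q is false at c.
    At c: Dia s requires s at some successor in {b}.
      s holds at b, so Dia s is true at c.
Satisfying worlds: {b, c}

b, c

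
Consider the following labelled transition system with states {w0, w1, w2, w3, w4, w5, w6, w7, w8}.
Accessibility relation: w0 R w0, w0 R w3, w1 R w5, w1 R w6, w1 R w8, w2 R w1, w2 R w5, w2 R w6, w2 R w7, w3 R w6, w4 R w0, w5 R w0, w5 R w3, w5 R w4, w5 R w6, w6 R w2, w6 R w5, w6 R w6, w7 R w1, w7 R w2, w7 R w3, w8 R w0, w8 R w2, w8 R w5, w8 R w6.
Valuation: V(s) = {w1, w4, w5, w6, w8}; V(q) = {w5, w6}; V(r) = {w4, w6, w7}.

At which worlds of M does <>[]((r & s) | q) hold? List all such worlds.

w0, w5, w7

Let φ = <>[]((r & s) | q). Evaluate φ at each world:
  w0 (successors {w0, w3}): φ is true.
  w1 (successors {w5, w6, w8}): φ is false.
  w2 (successors {w1, w5, w6, w7}): φ is false.
  w3 (successors {w6}): φ is false.
  w4 (successors {w0}): φ is false.
  w5 (successors {w0, w3, w4, w6}): φ is true.
  w6 (successors {w2, w5, w6}): φ is false.
  w7 (successors {w1, w2, w3}): φ is true.
  w8 (successors {w0, w2, w5, w6}): φ is false.
For instance, at w8:
  At w8: <>[]((r & s) | q) requires []((r & s) | q) at some successor in {w0, w2, w5, w6}.
    At w0: []((r & s) | q) is false.
    At w2: []((r & s) | q) is false.
    At w5: []((r & s) | q) is false.
    At w6: []((r & s) | q) is false.
  So <>[]((r & s) | q) is false at w8.
Satisfying worlds: {w0, w5, w7}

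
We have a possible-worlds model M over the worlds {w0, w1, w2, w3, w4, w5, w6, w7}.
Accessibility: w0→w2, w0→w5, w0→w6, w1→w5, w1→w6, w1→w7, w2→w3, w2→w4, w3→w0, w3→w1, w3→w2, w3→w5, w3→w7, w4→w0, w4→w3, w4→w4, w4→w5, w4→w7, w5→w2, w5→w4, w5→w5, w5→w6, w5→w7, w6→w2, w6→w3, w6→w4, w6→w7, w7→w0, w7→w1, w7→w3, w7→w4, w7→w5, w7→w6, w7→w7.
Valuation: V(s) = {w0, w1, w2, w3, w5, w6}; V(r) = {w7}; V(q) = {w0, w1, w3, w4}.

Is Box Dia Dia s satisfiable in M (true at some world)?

Yes

Let φ = Box Dia Dia s. Evaluate φ at each world:
  w0 (successors {w2, w5, w6}): φ is true.
  w1 (successors {w5, w6, w7}): φ is true.
  w2 (successors {w3, w4}): φ is true.
  w3 (successors {w0, w1, w2, w5, w7}): φ is true.
  w4 (successors {w0, w3, w4, w5, w7}): φ is true.
  w5 (successors {w2, w4, w5, w6, w7}): φ is true.
  w6 (successors {w2, w3, w4, w7}): φ is true.
  w7 (successors {w0, w1, w3, w4, w5, w6, w7}): φ is true.
Detail at w0 (witness):
  At w0: Box Dia Dia s requires Dia Dia s at every successor {w2, w5, w6}.
      At w2: Dia Dia s requires Dia s at some successor in {w3, w4}.
        Dia s holds at w3, so Dia Dia s is true at w2.
      At w5: Dia Dia s requires Dia s at some successor in {w2, w4, w5, w6, w7}.
        Dia s holds at w2, so Dia Dia s is true at w5.
      At w6: Dia Dia s requires Dia s at some successor in {w2, w3, w4, w7}.
        Dia s holds at w2, so Dia Dia s is true at w6.
  So Box Dia Dia s is true at w0.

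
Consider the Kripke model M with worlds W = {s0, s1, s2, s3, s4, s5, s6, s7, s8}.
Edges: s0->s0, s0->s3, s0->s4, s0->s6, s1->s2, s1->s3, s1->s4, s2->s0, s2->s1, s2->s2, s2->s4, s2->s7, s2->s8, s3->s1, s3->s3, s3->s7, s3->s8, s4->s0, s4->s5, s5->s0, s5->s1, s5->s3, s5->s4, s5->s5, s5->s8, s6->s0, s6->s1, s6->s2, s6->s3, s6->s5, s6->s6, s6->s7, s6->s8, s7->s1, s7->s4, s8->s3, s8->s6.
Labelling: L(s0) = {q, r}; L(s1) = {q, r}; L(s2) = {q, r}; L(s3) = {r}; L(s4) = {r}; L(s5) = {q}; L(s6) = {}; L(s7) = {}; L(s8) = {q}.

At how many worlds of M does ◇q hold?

Let φ = ◇q. Evaluate φ at each world:
  s0 (successors {s0, s3, s4, s6}): φ is true.
  s1 (successors {s2, s3, s4}): φ is true.
  s2 (successors {s0, s1, s2, s4, s7, s8}): φ is true.
  s3 (successors {s1, s3, s7, s8}): φ is true.
  s4 (successors {s0, s5}): φ is true.
  s5 (successors {s0, s1, s3, s4, s5, s8}): φ is true.
  s6 (successors {s0, s1, s2, s3, s5, s6, s7, s8}): φ is true.
  s7 (successors {s1, s4}): φ is true.
  s8 (successors {s3, s6}): φ is false.
For instance, at s2:
  At s2: ◇q requires q at some successor in {s0, s1, s2, s4, s7, s8}.
    q holds at s0, so ◇q is true at s2.
Satisfying worlds: {s0, s1, s2, s3, s4, s5, s6, s7}

8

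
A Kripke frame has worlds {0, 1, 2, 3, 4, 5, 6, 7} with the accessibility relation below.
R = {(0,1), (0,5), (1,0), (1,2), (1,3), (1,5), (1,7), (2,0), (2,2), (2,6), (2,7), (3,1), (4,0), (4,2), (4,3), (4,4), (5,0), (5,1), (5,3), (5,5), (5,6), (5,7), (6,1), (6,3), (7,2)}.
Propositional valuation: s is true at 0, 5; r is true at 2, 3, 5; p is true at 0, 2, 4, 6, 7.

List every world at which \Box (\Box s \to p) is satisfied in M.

Recall that \Box ψ holds at a world iff ψ holds at every accessible world, and \Diamond ψ holds iff ψ holds at some accessible world.
Let φ = \Box (\Box s \to p). Evaluate φ at each world:
  0 (successors {1, 5}): φ is true.
  1 (successors {0, 2, 3, 5, 7}): φ is true.
  2 (successors {0, 2, 6, 7}): φ is true.
  3 (successors {1}): φ is true.
  4 (successors {0, 2, 3, 4}): φ is true.
  5 (successors {0, 1, 3, 5, 6, 7}): φ is true.
  6 (successors {1, 3}): φ is true.
  7 (successors {2}): φ is true.
For instance, at 1:
  At 1: \Box (\Box s \to p) requires \Box s \to p at every successor {0, 2, 3, 5, 7}.
    At 0: \Box s \to p is true.
    At 2: \Box s \to p is true.
    At 3: \Box s \to p is true.
    At 5: \Box s \to p is true.
    At 7: \Box s \to p is true.
  So \Box (\Box s \to p) is true at 1.
Satisfying worlds: {0, 1, 2, 3, 4, 5, 6, 7}

0, 1, 2, 3, 4, 5, 6, 7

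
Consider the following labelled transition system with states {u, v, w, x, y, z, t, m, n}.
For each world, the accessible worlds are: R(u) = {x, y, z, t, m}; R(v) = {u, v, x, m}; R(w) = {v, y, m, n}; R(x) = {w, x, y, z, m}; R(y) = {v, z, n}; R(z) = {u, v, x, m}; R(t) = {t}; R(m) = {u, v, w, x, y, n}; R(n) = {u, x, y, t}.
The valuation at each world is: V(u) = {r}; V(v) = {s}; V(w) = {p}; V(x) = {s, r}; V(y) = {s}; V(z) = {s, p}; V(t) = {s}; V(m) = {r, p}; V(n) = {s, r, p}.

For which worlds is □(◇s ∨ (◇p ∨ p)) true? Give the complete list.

Recall that □ψ holds at a world iff ψ holds at every accessible world, and ◇ψ holds iff ψ holds at some accessible world.
Let φ = □(◇s ∨ (◇p ∨ p)). Evaluate φ at each world:
  u (successors {x, y, z, t, m}): φ is true.
  v (successors {u, v, x, m}): φ is true.
  w (successors {v, y, m, n}): φ is true.
  x (successors {w, x, y, z, m}): φ is true.
  y (successors {v, z, n}): φ is true.
  z (successors {u, v, x, m}): φ is true.
  t (successors {t}): φ is true.
  m (successors {u, v, w, x, y, n}): φ is true.
  n (successors {u, x, y, t}): φ is true.
For instance, at n:
  At n: □(◇s ∨ (◇p ∨ p)) requires ◇s ∨ (◇p ∨ p) at every successor {u, x, y, t}.
    At u: ◇s ∨ (◇p ∨ p) is true.
    At x: ◇s ∨ (◇p ∨ p) is true.
    At y: ◇s ∨ (◇p ∨ p) is true.
    At t: ◇s ∨ (◇p ∨ p) is true.
  So □(◇s ∨ (◇p ∨ p)) is true at n.
Satisfying worlds: {u, v, w, x, y, z, t, m, n}

u, v, w, x, y, z, t, m, n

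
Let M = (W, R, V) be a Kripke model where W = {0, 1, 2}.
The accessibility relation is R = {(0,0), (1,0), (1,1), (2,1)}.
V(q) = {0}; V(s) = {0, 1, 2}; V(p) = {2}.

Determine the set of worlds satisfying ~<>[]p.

Let φ = ~<>[]p. Evaluate φ at each world:
  0 (successors {0}): φ is true.
  1 (successors {0, 1}): φ is true.
  2 (successors {1}): φ is true.
For instance, at 1:
  At 1: <>[]p is false, so ~<>[]p is true.
    At 1: <>[]p requires []p at some successor in {0, 1}.
      At 0: []p is false.
      At 1: []p is false.
    So <>[]p is false at 1.
Satisfying worlds: {0, 1, 2}

0, 1, 2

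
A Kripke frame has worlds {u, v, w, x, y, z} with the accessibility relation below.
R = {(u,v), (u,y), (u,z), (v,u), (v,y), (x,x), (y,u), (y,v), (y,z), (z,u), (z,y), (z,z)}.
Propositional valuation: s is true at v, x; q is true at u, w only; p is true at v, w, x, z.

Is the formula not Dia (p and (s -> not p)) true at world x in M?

At x: Dia (p and (s -> not p)) is false, so not Dia (p and (s -> not p)) is true.
  At x: Dia (p and (s -> not p)) requires p and (s -> not p) at some successor in {x}.
    At x: p and (s -> not p) is false.
  So Dia (p and (s -> not p)) is false at x.

Yes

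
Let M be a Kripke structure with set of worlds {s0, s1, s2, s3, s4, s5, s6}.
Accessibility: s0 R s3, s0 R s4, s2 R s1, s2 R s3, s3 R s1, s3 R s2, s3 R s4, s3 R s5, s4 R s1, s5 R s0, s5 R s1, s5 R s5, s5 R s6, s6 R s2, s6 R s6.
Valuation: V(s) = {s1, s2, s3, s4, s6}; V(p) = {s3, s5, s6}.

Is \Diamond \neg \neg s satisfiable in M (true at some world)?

Yes

Let φ = \Diamond \neg \neg s. Evaluate φ at each world:
  s0 (successors {s3, s4}): φ is true.
  s1 (successors ∅): φ is false.
  s2 (successors {s1, s3}): φ is true.
  s3 (successors {s1, s2, s4, s5}): φ is true.
  s4 (successors {s1}): φ is true.
  s5 (successors {s0, s1, s5, s6}): φ is true.
  s6 (successors {s2, s6}): φ is true.
Detail at s0 (witness):
  At s0: \Diamond \neg \neg s requires \neg \neg s at some successor in {s3, s4}.
    \neg \neg s holds at s3, so \Diamond \neg \neg s is true at s0.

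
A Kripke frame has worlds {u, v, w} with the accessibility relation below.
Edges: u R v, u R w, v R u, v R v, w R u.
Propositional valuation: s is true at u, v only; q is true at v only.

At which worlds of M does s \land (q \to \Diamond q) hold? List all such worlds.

Let φ = s \land (q \to \Diamond q). Evaluate φ at each world:
  u (successors {v, w}): φ is true.
  v (successors {u, v}): φ is true.
  w (successors {u}): φ is false.
For instance, at v:
  At v: s is true, q \to \Diamond q is true, so s \land (q \to \Diamond q) is true.
    At v: q is true, \Diamond q is true, so q \to \Diamond q is true.
      At v: \Diamond q requires q at some successor in {u, v}.
        q holds at v, so \Diamond q is true at v.
Satisfying worlds: {u, v}

u, v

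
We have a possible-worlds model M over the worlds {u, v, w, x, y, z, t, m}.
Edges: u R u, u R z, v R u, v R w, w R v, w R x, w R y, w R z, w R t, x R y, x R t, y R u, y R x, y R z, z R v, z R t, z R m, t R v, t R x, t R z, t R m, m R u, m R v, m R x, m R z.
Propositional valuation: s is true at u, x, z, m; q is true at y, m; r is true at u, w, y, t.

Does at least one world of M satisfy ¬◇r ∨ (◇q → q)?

Let φ = ¬◇r ∨ (◇q → q). Evaluate φ at each world:
  u (successors {u, z}): φ is true.
  v (successors {u, w}): φ is true.
  w (successors {v, x, y, z, t}): φ is false.
  x (successors {y, t}): φ is false.
  y (successors {u, x, z}): φ is true.
  z (successors {v, t, m}): φ is false.
  t (successors {v, x, z, m}): φ is true.
  m (successors {u, v, x, z}): φ is true.
Detail at u (witness):
  At u: ¬◇r is false, ◇q → q is true, so ¬◇r ∨ (◇q → q) is true.
    At u: ◇r is true, so ¬◇r is false.
      At u: ◇r requires r at some successor in {u, z}.
        r holds at u, so ◇r is true at u.
    At u: ◇q is false, q is false, so ◇q → q is true.
      At u: ◇q requires q at some successor in {u, z}.
        At u: q is false.
        At z: q is false.
      So ◇q is false at u.

Yes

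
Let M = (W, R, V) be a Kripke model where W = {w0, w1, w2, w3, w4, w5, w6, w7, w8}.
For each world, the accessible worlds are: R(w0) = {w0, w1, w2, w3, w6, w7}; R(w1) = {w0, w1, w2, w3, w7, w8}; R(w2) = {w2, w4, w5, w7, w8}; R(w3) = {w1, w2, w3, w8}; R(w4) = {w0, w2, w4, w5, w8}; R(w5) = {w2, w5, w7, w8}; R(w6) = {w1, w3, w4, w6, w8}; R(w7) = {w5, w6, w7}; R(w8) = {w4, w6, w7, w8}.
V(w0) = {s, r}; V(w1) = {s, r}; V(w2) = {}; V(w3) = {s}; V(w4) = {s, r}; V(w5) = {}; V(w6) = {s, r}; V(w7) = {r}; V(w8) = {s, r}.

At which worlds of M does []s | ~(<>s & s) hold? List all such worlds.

Let φ = []s | ~(<>s & s). Evaluate φ at each world:
  w0 (successors {w0, w1, w2, w3, w6, w7}): φ is false.
  w1 (successors {w0, w1, w2, w3, w7, w8}): φ is false.
  w2 (successors {w2, w4, w5, w7, w8}): φ is true.
  w3 (successors {w1, w2, w3, w8}): φ is false.
  w4 (successors {w0, w2, w4, w5, w8}): φ is false.
  w5 (successors {w2, w5, w7, w8}): φ is true.
  w6 (successors {w1, w3, w4, w6, w8}): φ is true.
  w7 (successors {w5, w6, w7}): φ is true.
  w8 (successors {w4, w6, w7, w8}): φ is false.
For instance, at w3:
  At w3: []s is false, ~(<>s & s) is false, so []s | ~(<>s & s) is false.
    At w3: []s requires s at every successor {w1, w2, w3, w8}.
      s fails at w2, so []s is false at w3.
    At w3: <>s & s is true, so ~(<>s & s) is false.
      At w3: <>s is true, s is true, so <>s & s is true.
Satisfying worlds: {w2, w5, w6, w7}

w2, w5, w6, w7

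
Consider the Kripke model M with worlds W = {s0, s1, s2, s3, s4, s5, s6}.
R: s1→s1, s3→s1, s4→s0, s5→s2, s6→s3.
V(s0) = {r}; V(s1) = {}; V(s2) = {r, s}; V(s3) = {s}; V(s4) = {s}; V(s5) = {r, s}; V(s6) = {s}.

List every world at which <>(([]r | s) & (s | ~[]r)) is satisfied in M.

Let φ = <>(([]r | s) & (s | ~[]r)). Evaluate φ at each world:
  s0 (successors ∅): φ is false.
  s1 (successors {s1}): φ is false.
  s2 (successors ∅): φ is false.
  s3 (successors {s1}): φ is false.
  s4 (successors {s0}): φ is false.
  s5 (successors {s2}): φ is true.
  s6 (successors {s3}): φ is true.
For instance, at s5:
  At s5: <>(([]r | s) & (s | ~[]r)) requires ([]r | s) & (s | ~[]r) at some successor in {s2}.
    ([]r | s) & (s | ~[]r) holds at s2, so <>(([]r | s) & (s | ~[]r)) is true at s5.
      At s2: []r | s is true, s | ~[]r is true, so ([]r | s) & (s | ~[]r) is true.
Satisfying worlds: {s5, s6}

s5, s6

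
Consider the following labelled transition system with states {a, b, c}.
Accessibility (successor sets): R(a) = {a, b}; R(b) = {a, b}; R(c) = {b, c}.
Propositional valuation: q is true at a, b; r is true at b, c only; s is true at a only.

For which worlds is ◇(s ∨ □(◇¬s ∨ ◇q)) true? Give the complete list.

a, b, c

Recall that □ψ holds at a world iff ψ holds at every accessible world, and ◇ψ holds iff ψ holds at some accessible world.
Let φ = ◇(s ∨ □(◇¬s ∨ ◇q)). Evaluate φ at each world:
  a (successors {a, b}): φ is true.
  b (successors {a, b}): φ is true.
  c (successors {b, c}): φ is true.
For instance, at b:
  At b: ◇(s ∨ □(◇¬s ∨ ◇q)) requires s ∨ □(◇¬s ∨ ◇q) at some successor in {a, b}.
    s ∨ □(◇¬s ∨ ◇q) holds at a, so ◇(s ∨ □(◇¬s ∨ ◇q)) is true at b.
      At a: s is true, □(◇¬s ∨ ◇q) is true, so s ∨ □(◇¬s ∨ ◇q) is true.
Satisfying worlds: {a, b, c}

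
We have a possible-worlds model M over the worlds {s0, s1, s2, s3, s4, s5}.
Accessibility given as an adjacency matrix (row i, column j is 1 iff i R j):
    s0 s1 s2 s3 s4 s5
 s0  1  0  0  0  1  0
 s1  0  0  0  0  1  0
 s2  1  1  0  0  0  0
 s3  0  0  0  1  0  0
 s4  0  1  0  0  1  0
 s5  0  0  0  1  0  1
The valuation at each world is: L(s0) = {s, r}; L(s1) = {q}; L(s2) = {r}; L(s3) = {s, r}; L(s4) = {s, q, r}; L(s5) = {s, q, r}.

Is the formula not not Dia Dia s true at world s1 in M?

Yes

At s1: not Dia Dia s is false, so not not Dia Dia s is true.
  At s1: Dia Dia s is true, so not Dia Dia s is false.
    At s1: Dia Dia s requires Dia s at some successor in {s4}.
      Dia s holds at s4, so Dia Dia s is true at s1.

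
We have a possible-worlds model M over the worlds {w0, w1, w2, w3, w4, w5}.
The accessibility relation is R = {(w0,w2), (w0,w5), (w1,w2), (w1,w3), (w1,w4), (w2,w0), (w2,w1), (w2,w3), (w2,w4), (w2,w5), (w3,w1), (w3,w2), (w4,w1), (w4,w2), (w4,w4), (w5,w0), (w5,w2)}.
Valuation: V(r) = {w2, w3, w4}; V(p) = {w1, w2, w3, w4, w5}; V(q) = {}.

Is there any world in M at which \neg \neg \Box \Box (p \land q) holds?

Let φ = \neg \neg \Box \Box (p \land q). Evaluate φ at each world:
  w0 (successors {w2, w5}): φ is false.
  w1 (successors {w2, w3, w4}): φ is false.
  w2 (successors {w0, w1, w3, w4, w5}): φ is false.
  w3 (successors {w1, w2}): φ is false.
  w4 (successors {w1, w2, w4}): φ is false.
  w5 (successors {w0, w2}): φ is false.
For instance, at w5:
  At w5: \neg \Box \Box (p \land q) is true, so \neg \neg \Box \Box (p \land q) is false.
    At w5: \Box \Box (p \land q) is false, so \neg \Box \Box (p \land q) is true.
      At w5: \Box \Box (p \land q) requires \Box (p \land q) at every successor {w0, w2}.
        \Box (p \land q) fails at w0, so \Box \Box (p \land q) is false at w5.

No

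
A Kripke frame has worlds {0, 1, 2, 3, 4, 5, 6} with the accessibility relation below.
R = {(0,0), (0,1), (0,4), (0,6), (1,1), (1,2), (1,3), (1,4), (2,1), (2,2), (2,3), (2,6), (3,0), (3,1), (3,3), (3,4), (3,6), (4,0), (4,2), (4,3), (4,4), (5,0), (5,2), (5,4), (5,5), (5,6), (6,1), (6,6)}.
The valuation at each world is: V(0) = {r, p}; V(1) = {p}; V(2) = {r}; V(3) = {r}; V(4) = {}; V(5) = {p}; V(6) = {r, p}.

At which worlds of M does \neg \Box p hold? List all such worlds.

0, 1, 2, 3, 4, 5

Let φ = \neg \Box p. Evaluate φ at each world:
  0 (successors {0, 1, 4, 6}): φ is true.
  1 (successors {1, 2, 3, 4}): φ is true.
  2 (successors {1, 2, 3, 6}): φ is true.
  3 (successors {0, 1, 3, 4, 6}): φ is true.
  4 (successors {0, 2, 3, 4}): φ is true.
  5 (successors {0, 2, 4, 5, 6}): φ is true.
  6 (successors {1, 6}): φ is false.
For instance, at 2:
  At 2: \Box p is false, so \neg \Box p is true.
    At 2: \Box p requires p at every successor {1, 2, 3, 6}.
      p fails at 2, so \Box p is false at 2.
Satisfying worlds: {0, 1, 2, 3, 4, 5}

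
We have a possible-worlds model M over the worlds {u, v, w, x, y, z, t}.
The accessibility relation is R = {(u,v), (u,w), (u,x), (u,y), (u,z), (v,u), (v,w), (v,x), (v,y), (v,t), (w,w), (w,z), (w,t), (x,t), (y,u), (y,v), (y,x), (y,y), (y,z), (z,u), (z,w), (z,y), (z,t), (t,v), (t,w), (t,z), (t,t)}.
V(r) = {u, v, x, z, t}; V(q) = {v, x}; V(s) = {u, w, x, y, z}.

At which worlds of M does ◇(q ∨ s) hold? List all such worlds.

Recall that ◇ψ holds at a world iff ψ holds at some accessible world.
Let φ = ◇(q ∨ s). Evaluate φ at each world:
  u (successors {v, w, x, y, z}): φ is true.
  v (successors {u, w, x, y, t}): φ is true.
  w (successors {w, z, t}): φ is true.
  x (successors {t}): φ is false.
  y (successors {u, v, x, y, z}): φ is true.
  z (successors {u, w, y, t}): φ is true.
  t (successors {v, w, z, t}): φ is true.
For instance, at y:
  At y: ◇(q ∨ s) requires q ∨ s at some successor in {u, v, x, y, z}.
    q ∨ s holds at u, so ◇(q ∨ s) is true at y.
Satisfying worlds: {u, v, w, y, z, t}

u, v, w, y, z, t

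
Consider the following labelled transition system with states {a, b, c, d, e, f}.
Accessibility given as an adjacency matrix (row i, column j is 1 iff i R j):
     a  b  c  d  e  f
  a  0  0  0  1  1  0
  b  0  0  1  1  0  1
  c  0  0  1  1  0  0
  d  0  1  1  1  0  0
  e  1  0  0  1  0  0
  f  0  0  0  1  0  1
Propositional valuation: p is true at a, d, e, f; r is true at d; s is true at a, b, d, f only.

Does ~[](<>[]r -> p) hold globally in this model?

No

Let φ = ~[](<>[]r -> p). Evaluate φ at each world:
  a (successors {d, e}): φ is false.
  b (successors {c, d, f}): φ is false.
  c (successors {c, d}): φ is false.
  d (successors {b, c, d}): φ is false.
  e (successors {a, d}): φ is false.
  f (successors {d, f}): φ is false.
Detail at a (counterexample):
  At a: [](<>[]r -> p) is true, so ~[](<>[]r -> p) is false.
    At a: [](<>[]r -> p) requires <>[]r -> p at every successor {d, e}.
      At d: <>[]r -> p is true.
      At e: <>[]r -> p is true.
    So [](<>[]r -> p) is true at a.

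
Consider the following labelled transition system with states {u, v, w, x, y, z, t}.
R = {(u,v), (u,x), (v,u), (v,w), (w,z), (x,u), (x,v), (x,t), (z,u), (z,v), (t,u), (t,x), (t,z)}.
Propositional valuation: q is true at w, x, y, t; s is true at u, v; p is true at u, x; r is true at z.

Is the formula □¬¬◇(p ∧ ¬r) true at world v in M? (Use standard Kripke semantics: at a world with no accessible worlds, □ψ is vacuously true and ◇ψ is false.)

No

At v: □¬¬◇(p ∧ ¬r) requires ¬¬◇(p ∧ ¬r) at every successor {u, w}.
  ¬¬◇(p ∧ ¬r) fails at w, so □¬¬◇(p ∧ ¬r) is false at v.
    At w: ¬◇(p ∧ ¬r) is true, so ¬¬◇(p ∧ ¬r) is false.
      At w: ◇(p ∧ ¬r) is false, so ¬◇(p ∧ ¬r) is true.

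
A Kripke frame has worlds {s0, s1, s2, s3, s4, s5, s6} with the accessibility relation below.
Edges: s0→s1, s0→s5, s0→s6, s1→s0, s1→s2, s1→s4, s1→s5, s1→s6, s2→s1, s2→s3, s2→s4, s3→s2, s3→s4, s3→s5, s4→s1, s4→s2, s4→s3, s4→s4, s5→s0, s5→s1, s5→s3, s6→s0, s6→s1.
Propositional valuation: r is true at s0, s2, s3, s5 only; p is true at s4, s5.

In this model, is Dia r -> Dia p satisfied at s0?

Yes

At s0: Dia r is true, Dia p is true, so Dia r -> Dia p is true.
  At s0: Dia r requires r at some successor in {s1, s5, s6}.
    r holds at s5, so Dia r is true at s0.
  At s0: Dia p requires p at some successor in {s1, s5, s6}.
    p holds at s5, so Dia p is true at s0.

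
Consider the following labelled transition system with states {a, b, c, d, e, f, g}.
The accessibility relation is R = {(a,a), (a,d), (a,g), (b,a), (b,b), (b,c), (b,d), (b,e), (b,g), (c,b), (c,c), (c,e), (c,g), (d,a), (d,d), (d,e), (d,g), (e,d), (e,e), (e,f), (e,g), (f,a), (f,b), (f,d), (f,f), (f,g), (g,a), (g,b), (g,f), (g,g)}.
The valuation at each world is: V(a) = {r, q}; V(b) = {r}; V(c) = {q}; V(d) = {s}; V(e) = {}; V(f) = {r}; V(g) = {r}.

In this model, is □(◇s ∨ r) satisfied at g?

Yes

At g: □(◇s ∨ r) requires ◇s ∨ r at every successor {a, b, f, g}.
  At a: ◇s ∨ r is true.
  At b: ◇s ∨ r is true.
  At f: ◇s ∨ r is true.
  At g: ◇s ∨ r is true.
So □(◇s ∨ r) is true at g.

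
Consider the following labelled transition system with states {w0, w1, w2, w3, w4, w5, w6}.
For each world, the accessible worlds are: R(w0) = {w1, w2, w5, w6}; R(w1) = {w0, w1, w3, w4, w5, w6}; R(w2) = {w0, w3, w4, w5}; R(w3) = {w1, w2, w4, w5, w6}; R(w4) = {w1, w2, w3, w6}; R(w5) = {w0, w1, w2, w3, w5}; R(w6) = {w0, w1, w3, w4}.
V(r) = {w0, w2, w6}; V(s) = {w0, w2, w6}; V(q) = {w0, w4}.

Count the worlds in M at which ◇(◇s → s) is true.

7

Let φ = ◇(◇s → s). Evaluate φ at each world:
  w0 (successors {w1, w2, w5, w6}): φ is true.
  w1 (successors {w0, w1, w3, w4, w5, w6}): φ is true.
  w2 (successors {w0, w3, w4, w5}): φ is true.
  w3 (successors {w1, w2, w4, w5, w6}): φ is true.
  w4 (successors {w1, w2, w3, w6}): φ is true.
  w5 (successors {w0, w1, w2, w3, w5}): φ is true.
  w6 (successors {w0, w1, w3, w4}): φ is true.
For instance, at w4:
  At w4: ◇(◇s → s) requires ◇s → s at some successor in {w1, w2, w3, w6}.
    ◇s → s holds at w2, so ◇(◇s → s) is true at w4.
      At w2: ◇s is true, s is true, so ◇s → s is true.
Satisfying worlds: {w0, w1, w2, w3, w4, w5, w6}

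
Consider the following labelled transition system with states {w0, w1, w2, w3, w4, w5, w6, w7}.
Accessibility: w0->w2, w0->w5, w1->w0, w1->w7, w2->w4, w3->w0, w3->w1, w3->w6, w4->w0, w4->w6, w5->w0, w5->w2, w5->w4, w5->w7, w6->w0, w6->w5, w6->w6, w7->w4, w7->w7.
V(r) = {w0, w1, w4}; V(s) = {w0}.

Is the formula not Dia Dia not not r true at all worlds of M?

Let φ = not Dia Dia not not r. Evaluate φ at each world:
  w0 (successors {w2, w5}): φ is false.
  w1 (successors {w0, w7}): φ is false.
  w2 (successors {w4}): φ is false.
  w3 (successors {w0, w1, w6}): φ is false.
  w4 (successors {w0, w6}): φ is false.
  w5 (successors {w0, w2, w4, w7}): φ is false.
  w6 (successors {w0, w5, w6}): φ is false.
  w7 (successors {w4, w7}): φ is false.
Detail at w0 (counterexample):
  At w0: Dia Dia not not r is true, so not Dia Dia not not r is false.
    At w0: Dia Dia not not r requires Dia not not r at some successor in {w2, w5}.
      Dia not not r holds at w2, so Dia Dia not not r is true at w0.

No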